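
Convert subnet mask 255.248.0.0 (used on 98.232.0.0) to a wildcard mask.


Subnet mask: 255.248.0.0
Wildcard = 255.255.255.255 - subnet mask
255 - 255 = 0
255 - 248 = 7
255 - 0 = 255
255 - 0 = 255
Wildcard: 0.7.255.255


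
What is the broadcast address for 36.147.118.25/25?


Network: 36.147.118.0/25
Host bits = 7
Set all host bits to 1:
Broadcast: 36.147.118.127


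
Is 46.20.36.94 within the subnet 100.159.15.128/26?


Subnet network: 100.159.15.128
Test IP AND mask: 46.20.36.64
No, 46.20.36.94 is not in 100.159.15.128/26


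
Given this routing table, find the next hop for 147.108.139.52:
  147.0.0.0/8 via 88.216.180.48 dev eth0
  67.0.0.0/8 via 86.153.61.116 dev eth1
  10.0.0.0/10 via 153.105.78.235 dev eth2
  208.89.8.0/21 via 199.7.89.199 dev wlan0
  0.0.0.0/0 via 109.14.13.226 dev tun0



Longest prefix match for 147.108.139.52:
  /8 147.0.0.0: MATCH
  /8 67.0.0.0: no
  /10 10.0.0.0: no
  /21 208.89.8.0: no
  /0 0.0.0.0: MATCH
Selected: next-hop 88.216.180.48 via eth0 (matched /8)


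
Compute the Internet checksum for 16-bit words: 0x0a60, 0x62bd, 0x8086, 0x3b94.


Sum all words (with carry folding):
+ 0x0a60 = 0x0a60
+ 0x62bd = 0x6d1d
+ 0x8086 = 0xeda3
+ 0x3b94 = 0x2938
One's complement: ~0x2938
Checksum = 0xd6c7


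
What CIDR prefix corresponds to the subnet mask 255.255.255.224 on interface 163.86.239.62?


Binary: 11111111.11111111.11111111.11100000
Count leading 1s
Prefix: /27


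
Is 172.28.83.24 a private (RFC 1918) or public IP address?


RFC 1918 private ranges:
  10.0.0.0/8 (10.0.0.0 - 10.255.255.255)
  172.16.0.0/12 (172.16.0.0 - 172.31.255.255)
  192.168.0.0/16 (192.168.0.0 - 192.168.255.255)
Private (in 172.16.0.0/12)


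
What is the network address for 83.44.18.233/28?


IP:   01010011.00101100.00010010.11101001
Mask: 11111111.11111111.11111111.11110000
AND operation:
Net:  01010011.00101100.00010010.11100000
Network: 83.44.18.224/28


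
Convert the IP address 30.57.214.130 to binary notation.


30 = 00011110
57 = 00111001
214 = 11010110
130 = 10000010
Binary: 00011110.00111001.11010110.10000010


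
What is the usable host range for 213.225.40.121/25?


Network: 213.225.40.0
Broadcast: 213.225.40.127
First usable = network + 1
Last usable = broadcast - 1
Range: 213.225.40.1 to 213.225.40.126


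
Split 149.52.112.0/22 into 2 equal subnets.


New prefix = 22 + 1 = 23
Each subnet has 512 addresses
  149.52.112.0/23
  149.52.114.0/23
Subnets: 149.52.112.0/23, 149.52.114.0/23


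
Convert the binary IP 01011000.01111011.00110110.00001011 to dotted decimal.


01011000 = 88
01111011 = 123
00110110 = 54
00001011 = 11
IP: 88.123.54.11


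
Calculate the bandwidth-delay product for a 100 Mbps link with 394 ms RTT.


BDP = bandwidth * RTT
= 100 Mbps * 394 ms
= 100 * 1e6 * 394 / 1000 bits
= 39400000 bits
= 4925000 bytes
= 4809.5703 KB
BDP = 39400000 bits (4925000 bytes)


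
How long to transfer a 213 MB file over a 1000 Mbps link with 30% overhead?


Effective throughput = 1000 * (1 - 30/100) = 700 Mbps
File size in Mb = 213 * 8 = 1704 Mb
Time = 1704 / 700
Time = 2.4343 seconds


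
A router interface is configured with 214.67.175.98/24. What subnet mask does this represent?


/24 means 24 network bits, 8 host bits
Binary: 11111111111111111111111100000000
Mask: 255.255.255.0


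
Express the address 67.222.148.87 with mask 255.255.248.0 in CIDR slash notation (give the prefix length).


Binary: 11111111.11111111.11111000.00000000
Count leading 1s
Prefix: /21


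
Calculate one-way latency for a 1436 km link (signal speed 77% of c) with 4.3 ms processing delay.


Speed = 0.77 * 3e5 km/s = 231000 km/s
Propagation delay = 1436 / 231000 = 0.0062 s = 6.2165 ms
Processing delay = 4.3 ms
Total one-way latency = 10.5165 ms


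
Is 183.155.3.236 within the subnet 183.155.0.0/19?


Subnet network: 183.155.0.0
Test IP AND mask: 183.155.0.0
Yes, 183.155.3.236 is in 183.155.0.0/19


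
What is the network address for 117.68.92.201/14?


IP:   01110101.01000100.01011100.11001001
Mask: 11111111.11111100.00000000.00000000
AND operation:
Net:  01110101.01000100.00000000.00000000
Network: 117.68.0.0/14


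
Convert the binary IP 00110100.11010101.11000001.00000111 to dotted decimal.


00110100 = 52
11010101 = 213
11000001 = 193
00000111 = 7
IP: 52.213.193.7


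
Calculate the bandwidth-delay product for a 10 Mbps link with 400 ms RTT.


BDP = bandwidth * RTT
= 10 Mbps * 400 ms
= 10 * 1e6 * 400 / 1000 bits
= 4000000 bits
= 500000 bytes
= 488.2812 KB
BDP = 4000000 bits (500000 bytes)


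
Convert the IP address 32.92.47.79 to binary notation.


32 = 00100000
92 = 01011100
47 = 00101111
79 = 01001111
Binary: 00100000.01011100.00101111.01001111


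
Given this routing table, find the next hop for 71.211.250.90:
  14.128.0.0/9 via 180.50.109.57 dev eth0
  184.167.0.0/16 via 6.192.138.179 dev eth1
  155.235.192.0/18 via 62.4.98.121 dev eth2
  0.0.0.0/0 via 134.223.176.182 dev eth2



Longest prefix match for 71.211.250.90:
  /9 14.128.0.0: no
  /16 184.167.0.0: no
  /18 155.235.192.0: no
  /0 0.0.0.0: MATCH
Selected: next-hop 134.223.176.182 via eth2 (matched /0)


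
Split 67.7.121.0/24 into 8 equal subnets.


New prefix = 24 + 3 = 27
Each subnet has 32 addresses
  67.7.121.0/27
  67.7.121.32/27
  67.7.121.64/27
  67.7.121.96/27
  67.7.121.128/27
  67.7.121.160/27
  67.7.121.192/27
  67.7.121.224/27
Subnets: 67.7.121.0/27, 67.7.121.32/27, 67.7.121.64/27, 67.7.121.96/27, 67.7.121.128/27, 67.7.121.160/27, 67.7.121.192/27, 67.7.121.224/27


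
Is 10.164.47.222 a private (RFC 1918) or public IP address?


RFC 1918 private ranges:
  10.0.0.0/8 (10.0.0.0 - 10.255.255.255)
  172.16.0.0/12 (172.16.0.0 - 172.31.255.255)
  192.168.0.0/16 (192.168.0.0 - 192.168.255.255)
Private (in 10.0.0.0/8)


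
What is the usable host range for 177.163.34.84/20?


Network: 177.163.32.0
Broadcast: 177.163.47.255
First usable = network + 1
Last usable = broadcast - 1
Range: 177.163.32.1 to 177.163.47.254


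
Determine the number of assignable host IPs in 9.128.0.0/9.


Host bits = 32 - 9 = 23
Total addresses = 2^23 = 8388608
Usable = total - 2 (network and broadcast)
Usable hosts: 8388606


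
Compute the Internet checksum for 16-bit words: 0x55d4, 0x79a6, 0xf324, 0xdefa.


Sum all words (with carry folding):
+ 0x55d4 = 0x55d4
+ 0x79a6 = 0xcf7a
+ 0xf324 = 0xc29f
+ 0xdefa = 0xa19a
One's complement: ~0xa19a
Checksum = 0x5e65


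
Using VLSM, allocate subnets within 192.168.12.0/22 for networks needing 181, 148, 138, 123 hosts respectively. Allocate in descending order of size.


181 hosts -> /24 (254 usable): 192.168.12.0/24
148 hosts -> /24 (254 usable): 192.168.13.0/24
138 hosts -> /24 (254 usable): 192.168.14.0/24
123 hosts -> /25 (126 usable): 192.168.15.0/25
Allocation: 192.168.12.0/24 (181 hosts, 254 usable); 192.168.13.0/24 (148 hosts, 254 usable); 192.168.14.0/24 (138 hosts, 254 usable); 192.168.15.0/25 (123 hosts, 126 usable)


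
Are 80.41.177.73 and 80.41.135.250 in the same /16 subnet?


Mask: 255.255.0.0
80.41.177.73 AND mask = 80.41.0.0
80.41.135.250 AND mask = 80.41.0.0
Yes, same subnet (80.41.0.0)


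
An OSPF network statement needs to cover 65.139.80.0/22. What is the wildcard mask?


Subnet mask: 255.255.252.0
Wildcard = 255.255.255.255 - subnet mask
255 - 255 = 0
255 - 255 = 0
255 - 252 = 3
255 - 0 = 255
Wildcard: 0.0.3.255


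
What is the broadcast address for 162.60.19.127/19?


Network: 162.60.0.0/19
Host bits = 13
Set all host bits to 1:
Broadcast: 162.60.31.255


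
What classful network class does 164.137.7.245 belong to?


First octet: 164
Binary: 10100100
10xxxxxx -> Class B (128-191)
Class B, default mask 255.255.0.0 (/16)


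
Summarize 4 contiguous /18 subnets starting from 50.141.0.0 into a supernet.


Original prefix: /18
Number of subnets: 4 = 2^2
New prefix = 18 - 2 = 16
Supernet: 50.141.0.0/16


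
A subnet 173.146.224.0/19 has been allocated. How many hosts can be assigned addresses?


Host bits = 32 - 19 = 13
Total addresses = 2^13 = 8192
Usable = total - 2 (network and broadcast)
Usable hosts: 8190


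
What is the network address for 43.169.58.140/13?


IP:   00101011.10101001.00111010.10001100
Mask: 11111111.11111000.00000000.00000000
AND operation:
Net:  00101011.10101000.00000000.00000000
Network: 43.168.0.0/13


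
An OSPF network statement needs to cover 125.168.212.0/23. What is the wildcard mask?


Subnet mask: 255.255.254.0
Wildcard = 255.255.255.255 - subnet mask
255 - 255 = 0
255 - 255 = 0
255 - 254 = 1
255 - 0 = 255
Wildcard: 0.0.1.255


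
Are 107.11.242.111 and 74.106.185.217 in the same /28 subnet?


Mask: 255.255.255.240
107.11.242.111 AND mask = 107.11.242.96
74.106.185.217 AND mask = 74.106.185.208
No, different subnets (107.11.242.96 vs 74.106.185.208)


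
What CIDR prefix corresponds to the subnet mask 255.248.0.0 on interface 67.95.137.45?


Binary: 11111111.11111000.00000000.00000000
Count leading 1s
Prefix: /13


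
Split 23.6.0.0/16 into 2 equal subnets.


New prefix = 16 + 1 = 17
Each subnet has 32768 addresses
  23.6.0.0/17
  23.6.128.0/17
Subnets: 23.6.0.0/17, 23.6.128.0/17


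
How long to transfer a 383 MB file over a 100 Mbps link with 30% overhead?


Effective throughput = 100 * (1 - 30/100) = 70 Mbps
File size in Mb = 383 * 8 = 3064 Mb
Time = 3064 / 70
Time = 43.7714 seconds


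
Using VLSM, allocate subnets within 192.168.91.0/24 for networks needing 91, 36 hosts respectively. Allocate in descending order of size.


91 hosts -> /25 (126 usable): 192.168.91.0/25
36 hosts -> /26 (62 usable): 192.168.91.128/26
Allocation: 192.168.91.0/25 (91 hosts, 126 usable); 192.168.91.128/26 (36 hosts, 62 usable)


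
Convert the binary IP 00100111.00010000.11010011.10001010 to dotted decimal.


00100111 = 39
00010000 = 16
11010011 = 211
10001010 = 138
IP: 39.16.211.138


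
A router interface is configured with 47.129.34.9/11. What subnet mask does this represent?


/11 means 11 network bits, 21 host bits
Binary: 11111111111000000000000000000000
Mask: 255.224.0.0


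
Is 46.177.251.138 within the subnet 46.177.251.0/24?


Subnet network: 46.177.251.0
Test IP AND mask: 46.177.251.0
Yes, 46.177.251.138 is in 46.177.251.0/24


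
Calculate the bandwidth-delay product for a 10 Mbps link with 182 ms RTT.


BDP = bandwidth * RTT
= 10 Mbps * 182 ms
= 10 * 1e6 * 182 / 1000 bits
= 1820000 bits
= 227500 bytes
= 222.168 KB
BDP = 1820000 bits (227500 bytes)


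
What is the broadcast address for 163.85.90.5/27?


Network: 163.85.90.0/27
Host bits = 5
Set all host bits to 1:
Broadcast: 163.85.90.31


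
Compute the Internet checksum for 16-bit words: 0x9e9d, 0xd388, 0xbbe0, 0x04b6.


Sum all words (with carry folding):
+ 0x9e9d = 0x9e9d
+ 0xd388 = 0x7226
+ 0xbbe0 = 0x2e07
+ 0x04b6 = 0x32bd
One's complement: ~0x32bd
Checksum = 0xcd42


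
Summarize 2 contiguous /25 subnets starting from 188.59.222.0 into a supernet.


Original prefix: /25
Number of subnets: 2 = 2^1
New prefix = 25 - 1 = 24
Supernet: 188.59.222.0/24


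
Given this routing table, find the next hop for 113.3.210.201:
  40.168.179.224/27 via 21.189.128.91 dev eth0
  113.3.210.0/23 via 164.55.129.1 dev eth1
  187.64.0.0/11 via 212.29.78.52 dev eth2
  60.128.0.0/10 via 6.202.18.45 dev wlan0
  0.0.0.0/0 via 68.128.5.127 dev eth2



Longest prefix match for 113.3.210.201:
  /27 40.168.179.224: no
  /23 113.3.210.0: MATCH
  /11 187.64.0.0: no
  /10 60.128.0.0: no
  /0 0.0.0.0: MATCH
Selected: next-hop 164.55.129.1 via eth1 (matched /23)


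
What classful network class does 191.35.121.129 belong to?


First octet: 191
Binary: 10111111
10xxxxxx -> Class B (128-191)
Class B, default mask 255.255.0.0 (/16)


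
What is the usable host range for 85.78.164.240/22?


Network: 85.78.164.0
Broadcast: 85.78.167.255
First usable = network + 1
Last usable = broadcast - 1
Range: 85.78.164.1 to 85.78.167.254


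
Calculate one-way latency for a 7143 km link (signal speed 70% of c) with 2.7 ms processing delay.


Speed = 0.7 * 3e5 km/s = 210000 km/s
Propagation delay = 7143 / 210000 = 0.034 s = 34.0143 ms
Processing delay = 2.7 ms
Total one-way latency = 36.7143 ms


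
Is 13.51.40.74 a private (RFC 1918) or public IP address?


RFC 1918 private ranges:
  10.0.0.0/8 (10.0.0.0 - 10.255.255.255)
  172.16.0.0/12 (172.16.0.0 - 172.31.255.255)
  192.168.0.0/16 (192.168.0.0 - 192.168.255.255)
Public (not in any RFC 1918 range)


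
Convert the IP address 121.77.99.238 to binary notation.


121 = 01111001
77 = 01001101
99 = 01100011
238 = 11101110
Binary: 01111001.01001101.01100011.11101110


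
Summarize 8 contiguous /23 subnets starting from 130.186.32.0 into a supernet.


Original prefix: /23
Number of subnets: 8 = 2^3
New prefix = 23 - 3 = 20
Supernet: 130.186.32.0/20


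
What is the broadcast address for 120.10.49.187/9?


Network: 120.0.0.0/9
Host bits = 23
Set all host bits to 1:
Broadcast: 120.127.255.255


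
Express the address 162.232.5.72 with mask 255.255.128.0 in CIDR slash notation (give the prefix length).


Binary: 11111111.11111111.10000000.00000000
Count leading 1s
Prefix: /17


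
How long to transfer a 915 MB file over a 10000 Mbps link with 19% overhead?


Effective throughput = 10000 * (1 - 19/100) = 8100.0 Mbps
File size in Mb = 915 * 8 = 7320 Mb
Time = 7320 / 8100.0
Time = 0.9037 seconds


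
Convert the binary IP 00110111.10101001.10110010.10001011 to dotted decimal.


00110111 = 55
10101001 = 169
10110010 = 178
10001011 = 139
IP: 55.169.178.139


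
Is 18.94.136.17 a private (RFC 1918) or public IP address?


RFC 1918 private ranges:
  10.0.0.0/8 (10.0.0.0 - 10.255.255.255)
  172.16.0.0/12 (172.16.0.0 - 172.31.255.255)
  192.168.0.0/16 (192.168.0.0 - 192.168.255.255)
Public (not in any RFC 1918 range)


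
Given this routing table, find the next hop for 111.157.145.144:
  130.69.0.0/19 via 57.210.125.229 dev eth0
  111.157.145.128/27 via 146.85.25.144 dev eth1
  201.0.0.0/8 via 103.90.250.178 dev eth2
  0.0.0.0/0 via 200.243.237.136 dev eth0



Longest prefix match for 111.157.145.144:
  /19 130.69.0.0: no
  /27 111.157.145.128: MATCH
  /8 201.0.0.0: no
  /0 0.0.0.0: MATCH
Selected: next-hop 146.85.25.144 via eth1 (matched /27)


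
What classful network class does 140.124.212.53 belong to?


First octet: 140
Binary: 10001100
10xxxxxx -> Class B (128-191)
Class B, default mask 255.255.0.0 (/16)


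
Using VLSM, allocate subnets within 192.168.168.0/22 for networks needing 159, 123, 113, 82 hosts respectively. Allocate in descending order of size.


159 hosts -> /24 (254 usable): 192.168.168.0/24
123 hosts -> /25 (126 usable): 192.168.169.0/25
113 hosts -> /25 (126 usable): 192.168.169.128/25
82 hosts -> /25 (126 usable): 192.168.170.0/25
Allocation: 192.168.168.0/24 (159 hosts, 254 usable); 192.168.169.0/25 (123 hosts, 126 usable); 192.168.169.128/25 (113 hosts, 126 usable); 192.168.170.0/25 (82 hosts, 126 usable)


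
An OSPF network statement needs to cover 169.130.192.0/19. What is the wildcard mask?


Subnet mask: 255.255.224.0
Wildcard = 255.255.255.255 - subnet mask
255 - 255 = 0
255 - 255 = 0
255 - 224 = 31
255 - 0 = 255
Wildcard: 0.0.31.255


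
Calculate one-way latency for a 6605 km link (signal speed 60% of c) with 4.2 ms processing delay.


Speed = 0.6 * 3e5 km/s = 180000 km/s
Propagation delay = 6605 / 180000 = 0.0367 s = 36.6944 ms
Processing delay = 4.2 ms
Total one-way latency = 40.8944 ms


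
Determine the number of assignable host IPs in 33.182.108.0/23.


Host bits = 32 - 23 = 9
Total addresses = 2^9 = 512
Usable = total - 2 (network and broadcast)
Usable hosts: 510


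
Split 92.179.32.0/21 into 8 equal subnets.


New prefix = 21 + 3 = 24
Each subnet has 256 addresses
  92.179.32.0/24
  92.179.33.0/24
  92.179.34.0/24
  92.179.35.0/24
  92.179.36.0/24
  92.179.37.0/24
  92.179.38.0/24
  92.179.39.0/24
Subnets: 92.179.32.0/24, 92.179.33.0/24, 92.179.34.0/24, 92.179.35.0/24, 92.179.36.0/24, 92.179.37.0/24, 92.179.38.0/24, 92.179.39.0/24


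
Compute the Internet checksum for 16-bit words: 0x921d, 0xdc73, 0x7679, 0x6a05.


Sum all words (with carry folding):
+ 0x921d = 0x921d
+ 0xdc73 = 0x6e91
+ 0x7679 = 0xe50a
+ 0x6a05 = 0x4f10
One's complement: ~0x4f10
Checksum = 0xb0ef


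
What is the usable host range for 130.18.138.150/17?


Network: 130.18.128.0
Broadcast: 130.18.255.255
First usable = network + 1
Last usable = broadcast - 1
Range: 130.18.128.1 to 130.18.255.254


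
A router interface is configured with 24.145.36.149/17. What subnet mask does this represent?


/17 means 17 network bits, 15 host bits
Binary: 11111111111111111000000000000000
Mask: 255.255.128.0


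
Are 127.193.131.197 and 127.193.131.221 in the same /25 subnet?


Mask: 255.255.255.128
127.193.131.197 AND mask = 127.193.131.128
127.193.131.221 AND mask = 127.193.131.128
Yes, same subnet (127.193.131.128)


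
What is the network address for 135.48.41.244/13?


IP:   10000111.00110000.00101001.11110100
Mask: 11111111.11111000.00000000.00000000
AND operation:
Net:  10000111.00110000.00000000.00000000
Network: 135.48.0.0/13


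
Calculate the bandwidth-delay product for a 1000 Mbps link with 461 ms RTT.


BDP = bandwidth * RTT
= 1000 Mbps * 461 ms
= 1000 * 1e6 * 461 / 1000 bits
= 461000000 bits
= 57625000 bytes
= 56274.4141 KB
BDP = 461000000 bits (57625000 bytes)


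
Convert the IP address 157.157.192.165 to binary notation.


157 = 10011101
157 = 10011101
192 = 11000000
165 = 10100101
Binary: 10011101.10011101.11000000.10100101


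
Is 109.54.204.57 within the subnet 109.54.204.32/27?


Subnet network: 109.54.204.32
Test IP AND mask: 109.54.204.32
Yes, 109.54.204.57 is in 109.54.204.32/27


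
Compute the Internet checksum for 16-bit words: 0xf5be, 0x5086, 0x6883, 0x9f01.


Sum all words (with carry folding):
+ 0xf5be = 0xf5be
+ 0x5086 = 0x4645
+ 0x6883 = 0xaec8
+ 0x9f01 = 0x4dca
One's complement: ~0x4dca
Checksum = 0xb235


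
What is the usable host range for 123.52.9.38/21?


Network: 123.52.8.0
Broadcast: 123.52.15.255
First usable = network + 1
Last usable = broadcast - 1
Range: 123.52.8.1 to 123.52.15.254


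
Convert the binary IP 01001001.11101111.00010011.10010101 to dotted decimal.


01001001 = 73
11101111 = 239
00010011 = 19
10010101 = 149
IP: 73.239.19.149


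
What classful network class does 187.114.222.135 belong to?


First octet: 187
Binary: 10111011
10xxxxxx -> Class B (128-191)
Class B, default mask 255.255.0.0 (/16)


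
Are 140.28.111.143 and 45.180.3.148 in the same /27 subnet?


Mask: 255.255.255.224
140.28.111.143 AND mask = 140.28.111.128
45.180.3.148 AND mask = 45.180.3.128
No, different subnets (140.28.111.128 vs 45.180.3.128)


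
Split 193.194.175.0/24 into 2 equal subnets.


New prefix = 24 + 1 = 25
Each subnet has 128 addresses
  193.194.175.0/25
  193.194.175.128/25
Subnets: 193.194.175.0/25, 193.194.175.128/25


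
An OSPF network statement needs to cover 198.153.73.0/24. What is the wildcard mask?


Subnet mask: 255.255.255.0
Wildcard = 255.255.255.255 - subnet mask
255 - 255 = 0
255 - 255 = 0
255 - 255 = 0
255 - 0 = 255
Wildcard: 0.0.0.255


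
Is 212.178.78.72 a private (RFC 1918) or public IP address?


RFC 1918 private ranges:
  10.0.0.0/8 (10.0.0.0 - 10.255.255.255)
  172.16.0.0/12 (172.16.0.0 - 172.31.255.255)
  192.168.0.0/16 (192.168.0.0 - 192.168.255.255)
Public (not in any RFC 1918 range)


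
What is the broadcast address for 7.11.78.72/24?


Network: 7.11.78.0/24
Host bits = 8
Set all host bits to 1:
Broadcast: 7.11.78.255


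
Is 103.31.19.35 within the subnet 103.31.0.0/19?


Subnet network: 103.31.0.0
Test IP AND mask: 103.31.0.0
Yes, 103.31.19.35 is in 103.31.0.0/19


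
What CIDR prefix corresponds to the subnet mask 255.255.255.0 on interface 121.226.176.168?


Binary: 11111111.11111111.11111111.00000000
Count leading 1s
Prefix: /24


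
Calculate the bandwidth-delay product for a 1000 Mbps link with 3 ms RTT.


BDP = bandwidth * RTT
= 1000 Mbps * 3 ms
= 1000 * 1e6 * 3 / 1000 bits
= 3000000 bits
= 375000 bytes
= 366.2109 KB
BDP = 3000000 bits (375000 bytes)


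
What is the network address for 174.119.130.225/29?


IP:   10101110.01110111.10000010.11100001
Mask: 11111111.11111111.11111111.11111000
AND operation:
Net:  10101110.01110111.10000010.11100000
Network: 174.119.130.224/29


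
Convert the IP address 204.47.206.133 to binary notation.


204 = 11001100
47 = 00101111
206 = 11001110
133 = 10000101
Binary: 11001100.00101111.11001110.10000101


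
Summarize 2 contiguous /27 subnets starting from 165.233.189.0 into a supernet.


Original prefix: /27
Number of subnets: 2 = 2^1
New prefix = 27 - 1 = 26
Supernet: 165.233.189.0/26


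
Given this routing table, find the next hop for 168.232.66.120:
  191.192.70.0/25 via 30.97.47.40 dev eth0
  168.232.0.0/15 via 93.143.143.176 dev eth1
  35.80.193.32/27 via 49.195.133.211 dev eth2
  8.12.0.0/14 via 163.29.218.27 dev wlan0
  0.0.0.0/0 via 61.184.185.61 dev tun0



Longest prefix match for 168.232.66.120:
  /25 191.192.70.0: no
  /15 168.232.0.0: MATCH
  /27 35.80.193.32: no
  /14 8.12.0.0: no
  /0 0.0.0.0: MATCH
Selected: next-hop 93.143.143.176 via eth1 (matched /15)


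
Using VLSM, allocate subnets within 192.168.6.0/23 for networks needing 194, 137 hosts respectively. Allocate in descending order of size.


194 hosts -> /24 (254 usable): 192.168.6.0/24
137 hosts -> /24 (254 usable): 192.168.7.0/24
Allocation: 192.168.6.0/24 (194 hosts, 254 usable); 192.168.7.0/24 (137 hosts, 254 usable)


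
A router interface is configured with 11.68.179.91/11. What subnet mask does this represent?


/11 means 11 network bits, 21 host bits
Binary: 11111111111000000000000000000000
Mask: 255.224.0.0


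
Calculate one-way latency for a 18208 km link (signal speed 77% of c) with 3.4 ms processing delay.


Speed = 0.77 * 3e5 km/s = 231000 km/s
Propagation delay = 18208 / 231000 = 0.0788 s = 78.8225 ms
Processing delay = 3.4 ms
Total one-way latency = 82.2225 ms


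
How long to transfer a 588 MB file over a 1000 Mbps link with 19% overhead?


Effective throughput = 1000 * (1 - 19/100) = 810 Mbps
File size in Mb = 588 * 8 = 4704 Mb
Time = 4704 / 810
Time = 5.8074 seconds


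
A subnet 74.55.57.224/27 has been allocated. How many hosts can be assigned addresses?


Host bits = 32 - 27 = 5
Total addresses = 2^5 = 32
Usable = total - 2 (network and broadcast)
Usable hosts: 30


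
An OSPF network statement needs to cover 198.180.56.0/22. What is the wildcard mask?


Subnet mask: 255.255.252.0
Wildcard = 255.255.255.255 - subnet mask
255 - 255 = 0
255 - 255 = 0
255 - 252 = 3
255 - 0 = 255
Wildcard: 0.0.3.255


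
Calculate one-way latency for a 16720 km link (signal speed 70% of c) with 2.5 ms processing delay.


Speed = 0.7 * 3e5 km/s = 210000 km/s
Propagation delay = 16720 / 210000 = 0.0796 s = 79.619 ms
Processing delay = 2.5 ms
Total one-way latency = 82.119 ms


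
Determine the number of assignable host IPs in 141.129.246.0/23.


Host bits = 32 - 23 = 9
Total addresses = 2^9 = 512
Usable = total - 2 (network and broadcast)
Usable hosts: 510


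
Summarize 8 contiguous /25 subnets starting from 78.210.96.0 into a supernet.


Original prefix: /25
Number of subnets: 8 = 2^3
New prefix = 25 - 3 = 22
Supernet: 78.210.96.0/22


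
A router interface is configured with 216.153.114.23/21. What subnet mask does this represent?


/21 means 21 network bits, 11 host bits
Binary: 11111111111111111111100000000000
Mask: 255.255.248.0


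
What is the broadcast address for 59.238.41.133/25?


Network: 59.238.41.128/25
Host bits = 7
Set all host bits to 1:
Broadcast: 59.238.41.255


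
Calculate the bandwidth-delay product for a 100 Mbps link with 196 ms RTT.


BDP = bandwidth * RTT
= 100 Mbps * 196 ms
= 100 * 1e6 * 196 / 1000 bits
= 19600000 bits
= 2450000 bytes
= 2392.5781 KB
BDP = 19600000 bits (2450000 bytes)


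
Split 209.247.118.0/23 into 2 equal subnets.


New prefix = 23 + 1 = 24
Each subnet has 256 addresses
  209.247.118.0/24
  209.247.119.0/24
Subnets: 209.247.118.0/24, 209.247.119.0/24


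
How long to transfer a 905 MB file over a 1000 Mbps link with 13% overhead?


Effective throughput = 1000 * (1 - 13/100) = 870 Mbps
File size in Mb = 905 * 8 = 7240 Mb
Time = 7240 / 870
Time = 8.3218 seconds


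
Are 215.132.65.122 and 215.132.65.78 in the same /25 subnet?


Mask: 255.255.255.128
215.132.65.122 AND mask = 215.132.65.0
215.132.65.78 AND mask = 215.132.65.0
Yes, same subnet (215.132.65.0)


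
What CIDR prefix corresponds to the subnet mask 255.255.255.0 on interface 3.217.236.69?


Binary: 11111111.11111111.11111111.00000000
Count leading 1s
Prefix: /24


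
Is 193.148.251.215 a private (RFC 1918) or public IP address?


RFC 1918 private ranges:
  10.0.0.0/8 (10.0.0.0 - 10.255.255.255)
  172.16.0.0/12 (172.16.0.0 - 172.31.255.255)
  192.168.0.0/16 (192.168.0.0 - 192.168.255.255)
Public (not in any RFC 1918 range)


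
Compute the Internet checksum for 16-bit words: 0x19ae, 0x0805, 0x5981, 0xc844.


Sum all words (with carry folding):
+ 0x19ae = 0x19ae
+ 0x0805 = 0x21b3
+ 0x5981 = 0x7b34
+ 0xc844 = 0x4379
One's complement: ~0x4379
Checksum = 0xbc86


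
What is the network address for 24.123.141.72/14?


IP:   00011000.01111011.10001101.01001000
Mask: 11111111.11111100.00000000.00000000
AND operation:
Net:  00011000.01111000.00000000.00000000
Network: 24.120.0.0/14


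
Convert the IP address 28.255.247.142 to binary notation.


28 = 00011100
255 = 11111111
247 = 11110111
142 = 10001110
Binary: 00011100.11111111.11110111.10001110


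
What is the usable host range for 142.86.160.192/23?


Network: 142.86.160.0
Broadcast: 142.86.161.255
First usable = network + 1
Last usable = broadcast - 1
Range: 142.86.160.1 to 142.86.161.254


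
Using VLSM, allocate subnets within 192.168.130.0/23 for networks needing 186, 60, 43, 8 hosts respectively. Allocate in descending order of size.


186 hosts -> /24 (254 usable): 192.168.130.0/24
60 hosts -> /26 (62 usable): 192.168.131.0/26
43 hosts -> /26 (62 usable): 192.168.131.64/26
8 hosts -> /28 (14 usable): 192.168.131.128/28
Allocation: 192.168.130.0/24 (186 hosts, 254 usable); 192.168.131.0/26 (60 hosts, 62 usable); 192.168.131.64/26 (43 hosts, 62 usable); 192.168.131.128/28 (8 hosts, 14 usable)


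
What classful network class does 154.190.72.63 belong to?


First octet: 154
Binary: 10011010
10xxxxxx -> Class B (128-191)
Class B, default mask 255.255.0.0 (/16)


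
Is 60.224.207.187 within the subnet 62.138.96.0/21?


Subnet network: 62.138.96.0
Test IP AND mask: 60.224.200.0
No, 60.224.207.187 is not in 62.138.96.0/21


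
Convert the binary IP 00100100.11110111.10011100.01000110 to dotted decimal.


00100100 = 36
11110111 = 247
10011100 = 156
01000110 = 70
IP: 36.247.156.70


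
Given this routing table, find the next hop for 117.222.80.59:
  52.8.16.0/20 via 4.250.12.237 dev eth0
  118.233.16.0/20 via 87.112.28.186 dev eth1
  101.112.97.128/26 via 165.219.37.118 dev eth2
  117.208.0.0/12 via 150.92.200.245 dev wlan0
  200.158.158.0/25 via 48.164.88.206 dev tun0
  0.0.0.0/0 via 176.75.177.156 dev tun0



Longest prefix match for 117.222.80.59:
  /20 52.8.16.0: no
  /20 118.233.16.0: no
  /26 101.112.97.128: no
  /12 117.208.0.0: MATCH
  /25 200.158.158.0: no
  /0 0.0.0.0: MATCH
Selected: next-hop 150.92.200.245 via wlan0 (matched /12)


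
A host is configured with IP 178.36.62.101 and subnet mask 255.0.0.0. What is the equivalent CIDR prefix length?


Binary: 11111111.00000000.00000000.00000000
Count leading 1s
Prefix: /8


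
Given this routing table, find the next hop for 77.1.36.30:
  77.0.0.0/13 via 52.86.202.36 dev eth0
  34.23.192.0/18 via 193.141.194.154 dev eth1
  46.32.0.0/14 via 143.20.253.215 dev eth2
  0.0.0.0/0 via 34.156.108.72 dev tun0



Longest prefix match for 77.1.36.30:
  /13 77.0.0.0: MATCH
  /18 34.23.192.0: no
  /14 46.32.0.0: no
  /0 0.0.0.0: MATCH
Selected: next-hop 52.86.202.36 via eth0 (matched /13)


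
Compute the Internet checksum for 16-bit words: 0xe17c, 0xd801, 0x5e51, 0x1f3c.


Sum all words (with carry folding):
+ 0xe17c = 0xe17c
+ 0xd801 = 0xb97e
+ 0x5e51 = 0x17d0
+ 0x1f3c = 0x370c
One's complement: ~0x370c
Checksum = 0xc8f3


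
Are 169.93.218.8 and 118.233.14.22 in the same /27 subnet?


Mask: 255.255.255.224
169.93.218.8 AND mask = 169.93.218.0
118.233.14.22 AND mask = 118.233.14.0
No, different subnets (169.93.218.0 vs 118.233.14.0)


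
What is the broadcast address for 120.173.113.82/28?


Network: 120.173.113.80/28
Host bits = 4
Set all host bits to 1:
Broadcast: 120.173.113.95


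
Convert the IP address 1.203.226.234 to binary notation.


1 = 00000001
203 = 11001011
226 = 11100010
234 = 11101010
Binary: 00000001.11001011.11100010.11101010


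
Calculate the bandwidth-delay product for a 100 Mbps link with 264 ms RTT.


BDP = bandwidth * RTT
= 100 Mbps * 264 ms
= 100 * 1e6 * 264 / 1000 bits
= 26400000 bits
= 3300000 bytes
= 3222.6562 KB
BDP = 26400000 bits (3300000 bytes)


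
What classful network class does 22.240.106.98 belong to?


First octet: 22
Binary: 00010110
0xxxxxxx -> Class A (1-126)
Class A, default mask 255.0.0.0 (/8)


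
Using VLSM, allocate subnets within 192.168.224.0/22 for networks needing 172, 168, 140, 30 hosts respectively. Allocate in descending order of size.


172 hosts -> /24 (254 usable): 192.168.224.0/24
168 hosts -> /24 (254 usable): 192.168.225.0/24
140 hosts -> /24 (254 usable): 192.168.226.0/24
30 hosts -> /27 (30 usable): 192.168.227.0/27
Allocation: 192.168.224.0/24 (172 hosts, 254 usable); 192.168.225.0/24 (168 hosts, 254 usable); 192.168.226.0/24 (140 hosts, 254 usable); 192.168.227.0/27 (30 hosts, 30 usable)


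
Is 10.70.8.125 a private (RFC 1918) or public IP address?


RFC 1918 private ranges:
  10.0.0.0/8 (10.0.0.0 - 10.255.255.255)
  172.16.0.0/12 (172.16.0.0 - 172.31.255.255)
  192.168.0.0/16 (192.168.0.0 - 192.168.255.255)
Private (in 10.0.0.0/8)


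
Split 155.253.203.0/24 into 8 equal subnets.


New prefix = 24 + 3 = 27
Each subnet has 32 addresses
  155.253.203.0/27
  155.253.203.32/27
  155.253.203.64/27
  155.253.203.96/27
  155.253.203.128/27
  155.253.203.160/27
  155.253.203.192/27
  155.253.203.224/27
Subnets: 155.253.203.0/27, 155.253.203.32/27, 155.253.203.64/27, 155.253.203.96/27, 155.253.203.128/27, 155.253.203.160/27, 155.253.203.192/27, 155.253.203.224/27


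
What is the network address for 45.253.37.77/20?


IP:   00101101.11111101.00100101.01001101
Mask: 11111111.11111111.11110000.00000000
AND operation:
Net:  00101101.11111101.00100000.00000000
Network: 45.253.32.0/20


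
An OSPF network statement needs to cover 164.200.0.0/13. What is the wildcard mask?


Subnet mask: 255.248.0.0
Wildcard = 255.255.255.255 - subnet mask
255 - 255 = 0
255 - 248 = 7
255 - 0 = 255
255 - 0 = 255
Wildcard: 0.7.255.255


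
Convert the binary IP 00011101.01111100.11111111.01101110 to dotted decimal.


00011101 = 29
01111100 = 124
11111111 = 255
01101110 = 110
IP: 29.124.255.110


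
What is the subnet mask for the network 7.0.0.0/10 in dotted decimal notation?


/10 means 10 network bits, 22 host bits
Binary: 11111111110000000000000000000000
Mask: 255.192.0.0


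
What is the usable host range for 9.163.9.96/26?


Network: 9.163.9.64
Broadcast: 9.163.9.127
First usable = network + 1
Last usable = broadcast - 1
Range: 9.163.9.65 to 9.163.9.126


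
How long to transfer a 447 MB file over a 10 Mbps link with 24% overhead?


Effective throughput = 10 * (1 - 24/100) = 7.6 Mbps
File size in Mb = 447 * 8 = 3576 Mb
Time = 3576 / 7.6
Time = 470.5263 seconds


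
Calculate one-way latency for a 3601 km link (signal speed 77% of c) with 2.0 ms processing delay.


Speed = 0.77 * 3e5 km/s = 231000 km/s
Propagation delay = 3601 / 231000 = 0.0156 s = 15.5887 ms
Processing delay = 2.0 ms
Total one-way latency = 17.5887 ms


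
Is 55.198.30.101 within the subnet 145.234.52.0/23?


Subnet network: 145.234.52.0
Test IP AND mask: 55.198.30.0
No, 55.198.30.101 is not in 145.234.52.0/23


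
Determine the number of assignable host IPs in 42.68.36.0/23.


Host bits = 32 - 23 = 9
Total addresses = 2^9 = 512
Usable = total - 2 (network and broadcast)
Usable hosts: 510


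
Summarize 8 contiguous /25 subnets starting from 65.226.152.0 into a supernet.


Original prefix: /25
Number of subnets: 8 = 2^3
New prefix = 25 - 3 = 22
Supernet: 65.226.152.0/22


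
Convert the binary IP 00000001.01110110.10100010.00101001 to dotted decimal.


00000001 = 1
01110110 = 118
10100010 = 162
00101001 = 41
IP: 1.118.162.41


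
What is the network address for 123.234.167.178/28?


IP:   01111011.11101010.10100111.10110010
Mask: 11111111.11111111.11111111.11110000
AND operation:
Net:  01111011.11101010.10100111.10110000
Network: 123.234.167.176/28


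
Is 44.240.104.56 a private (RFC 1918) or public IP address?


RFC 1918 private ranges:
  10.0.0.0/8 (10.0.0.0 - 10.255.255.255)
  172.16.0.0/12 (172.16.0.0 - 172.31.255.255)
  192.168.0.0/16 (192.168.0.0 - 192.168.255.255)
Public (not in any RFC 1918 range)


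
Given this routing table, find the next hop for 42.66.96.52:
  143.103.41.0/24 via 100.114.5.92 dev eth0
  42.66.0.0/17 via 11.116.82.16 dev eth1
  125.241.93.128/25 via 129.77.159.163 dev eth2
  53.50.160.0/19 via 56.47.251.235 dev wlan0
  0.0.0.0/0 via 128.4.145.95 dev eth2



Longest prefix match for 42.66.96.52:
  /24 143.103.41.0: no
  /17 42.66.0.0: MATCH
  /25 125.241.93.128: no
  /19 53.50.160.0: no
  /0 0.0.0.0: MATCH
Selected: next-hop 11.116.82.16 via eth1 (matched /17)


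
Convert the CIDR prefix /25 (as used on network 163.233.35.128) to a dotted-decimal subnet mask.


/25 means 25 network bits, 7 host bits
Binary: 11111111111111111111111110000000
Mask: 255.255.255.128


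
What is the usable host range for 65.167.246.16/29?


Network: 65.167.246.16
Broadcast: 65.167.246.23
First usable = network + 1
Last usable = broadcast - 1
Range: 65.167.246.17 to 65.167.246.22


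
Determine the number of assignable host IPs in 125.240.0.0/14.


Host bits = 32 - 14 = 18
Total addresses = 2^18 = 262144
Usable = total - 2 (network and broadcast)
Usable hosts: 262142


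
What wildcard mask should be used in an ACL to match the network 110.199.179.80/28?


Subnet mask: 255.255.255.240
Wildcard = 255.255.255.255 - subnet mask
255 - 255 = 0
255 - 255 = 0
255 - 255 = 0
255 - 240 = 15
Wildcard: 0.0.0.15


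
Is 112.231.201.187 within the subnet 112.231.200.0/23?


Subnet network: 112.231.200.0
Test IP AND mask: 112.231.200.0
Yes, 112.231.201.187 is in 112.231.200.0/23


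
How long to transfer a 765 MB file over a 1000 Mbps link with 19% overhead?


Effective throughput = 1000 * (1 - 19/100) = 810 Mbps
File size in Mb = 765 * 8 = 6120 Mb
Time = 6120 / 810
Time = 7.5556 seconds


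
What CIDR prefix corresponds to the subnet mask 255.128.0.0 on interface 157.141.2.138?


Binary: 11111111.10000000.00000000.00000000
Count leading 1s
Prefix: /9


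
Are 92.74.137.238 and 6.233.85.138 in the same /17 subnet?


Mask: 255.255.128.0
92.74.137.238 AND mask = 92.74.128.0
6.233.85.138 AND mask = 6.233.0.0
No, different subnets (92.74.128.0 vs 6.233.0.0)


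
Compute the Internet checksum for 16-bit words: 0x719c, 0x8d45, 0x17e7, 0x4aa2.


Sum all words (with carry folding):
+ 0x719c = 0x719c
+ 0x8d45 = 0xfee1
+ 0x17e7 = 0x16c9
+ 0x4aa2 = 0x616b
One's complement: ~0x616b
Checksum = 0x9e94


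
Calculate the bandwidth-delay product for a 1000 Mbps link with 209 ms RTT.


BDP = bandwidth * RTT
= 1000 Mbps * 209 ms
= 1000 * 1e6 * 209 / 1000 bits
= 209000000 bits
= 26125000 bytes
= 25512.6953 KB
BDP = 209000000 bits (26125000 bytes)


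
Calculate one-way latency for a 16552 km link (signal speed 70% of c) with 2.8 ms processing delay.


Speed = 0.7 * 3e5 km/s = 210000 km/s
Propagation delay = 16552 / 210000 = 0.0788 s = 78.819 ms
Processing delay = 2.8 ms
Total one-way latency = 81.619 ms


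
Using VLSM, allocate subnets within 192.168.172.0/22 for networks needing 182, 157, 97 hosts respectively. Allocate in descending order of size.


182 hosts -> /24 (254 usable): 192.168.172.0/24
157 hosts -> /24 (254 usable): 192.168.173.0/24
97 hosts -> /25 (126 usable): 192.168.174.0/25
Allocation: 192.168.172.0/24 (182 hosts, 254 usable); 192.168.173.0/24 (157 hosts, 254 usable); 192.168.174.0/25 (97 hosts, 126 usable)


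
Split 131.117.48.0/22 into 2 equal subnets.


New prefix = 22 + 1 = 23
Each subnet has 512 addresses
  131.117.48.0/23
  131.117.50.0/23
Subnets: 131.117.48.0/23, 131.117.50.0/23


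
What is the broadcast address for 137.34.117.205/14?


Network: 137.32.0.0/14
Host bits = 18
Set all host bits to 1:
Broadcast: 137.35.255.255


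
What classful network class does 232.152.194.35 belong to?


First octet: 232
Binary: 11101000
1110xxxx -> Class D (224-239)
Class D (multicast), default mask N/A


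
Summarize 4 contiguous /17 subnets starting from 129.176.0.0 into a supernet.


Original prefix: /17
Number of subnets: 4 = 2^2
New prefix = 17 - 2 = 15
Supernet: 129.176.0.0/15


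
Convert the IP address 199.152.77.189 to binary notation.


199 = 11000111
152 = 10011000
77 = 01001101
189 = 10111101
Binary: 11000111.10011000.01001101.10111101


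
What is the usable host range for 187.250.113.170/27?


Network: 187.250.113.160
Broadcast: 187.250.113.191
First usable = network + 1
Last usable = broadcast - 1
Range: 187.250.113.161 to 187.250.113.190


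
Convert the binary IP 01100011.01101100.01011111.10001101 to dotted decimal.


01100011 = 99
01101100 = 108
01011111 = 95
10001101 = 141
IP: 99.108.95.141


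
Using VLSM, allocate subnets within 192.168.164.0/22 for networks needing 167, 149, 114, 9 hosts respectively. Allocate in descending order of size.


167 hosts -> /24 (254 usable): 192.168.164.0/24
149 hosts -> /24 (254 usable): 192.168.165.0/24
114 hosts -> /25 (126 usable): 192.168.166.0/25
9 hosts -> /28 (14 usable): 192.168.166.128/28
Allocation: 192.168.164.0/24 (167 hosts, 254 usable); 192.168.165.0/24 (149 hosts, 254 usable); 192.168.166.0/25 (114 hosts, 126 usable); 192.168.166.128/28 (9 hosts, 14 usable)


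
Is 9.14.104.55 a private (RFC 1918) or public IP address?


RFC 1918 private ranges:
  10.0.0.0/8 (10.0.0.0 - 10.255.255.255)
  172.16.0.0/12 (172.16.0.0 - 172.31.255.255)
  192.168.0.0/16 (192.168.0.0 - 192.168.255.255)
Public (not in any RFC 1918 range)


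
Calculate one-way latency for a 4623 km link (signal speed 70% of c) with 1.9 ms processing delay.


Speed = 0.7 * 3e5 km/s = 210000 km/s
Propagation delay = 4623 / 210000 = 0.022 s = 22.0143 ms
Processing delay = 1.9 ms
Total one-way latency = 23.9143 ms


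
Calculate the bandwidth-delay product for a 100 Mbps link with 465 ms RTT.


BDP = bandwidth * RTT
= 100 Mbps * 465 ms
= 100 * 1e6 * 465 / 1000 bits
= 46500000 bits
= 5812500 bytes
= 5676.2695 KB
BDP = 46500000 bits (5812500 bytes)


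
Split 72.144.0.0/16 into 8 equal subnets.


New prefix = 16 + 3 = 19
Each subnet has 8192 addresses
  72.144.0.0/19
  72.144.32.0/19
  72.144.64.0/19
  72.144.96.0/19
  72.144.128.0/19
  72.144.160.0/19
  72.144.192.0/19
  72.144.224.0/19
Subnets: 72.144.0.0/19, 72.144.32.0/19, 72.144.64.0/19, 72.144.96.0/19, 72.144.128.0/19, 72.144.160.0/19, 72.144.192.0/19, 72.144.224.0/19


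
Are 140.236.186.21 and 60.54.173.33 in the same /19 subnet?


Mask: 255.255.224.0
140.236.186.21 AND mask = 140.236.160.0
60.54.173.33 AND mask = 60.54.160.0
No, different subnets (140.236.160.0 vs 60.54.160.0)
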